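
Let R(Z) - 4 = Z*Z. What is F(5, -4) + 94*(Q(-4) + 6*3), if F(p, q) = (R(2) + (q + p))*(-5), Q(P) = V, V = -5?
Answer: 1177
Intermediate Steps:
Q(P) = -5
R(Z) = 4 + Z**2 (R(Z) = 4 + Z*Z = 4 + Z**2)
F(p, q) = -40 - 5*p - 5*q (F(p, q) = ((4 + 2**2) + (q + p))*(-5) = ((4 + 4) + (p + q))*(-5) = (8 + (p + q))*(-5) = (8 + p + q)*(-5) = -40 - 5*p - 5*q)
F(5, -4) + 94*(Q(-4) + 6*3) = (-40 - 5*5 - 5*(-4)) + 94*(-5 + 6*3) = (-40 - 25 + 20) + 94*(-5 + 18) = -45 + 94*13 = -45 + 1222 = 1177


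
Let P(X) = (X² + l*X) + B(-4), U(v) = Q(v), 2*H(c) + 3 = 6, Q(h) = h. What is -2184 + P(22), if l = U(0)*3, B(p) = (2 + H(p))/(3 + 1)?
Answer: -13593/8 ≈ -1699.1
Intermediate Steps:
H(c) = 3/2 (H(c) = -3/2 + (½)*6 = -3/2 + 3 = 3/2)
U(v) = v
B(p) = 7/8 (B(p) = (2 + 3/2)/(3 + 1) = (7/2)/4 = (7/2)*(¼) = 7/8)
l = 0 (l = 0*3 = 0)
P(X) = 7/8 + X² (P(X) = (X² + 0*X) + 7/8 = (X² + 0) + 7/8 = X² + 7/8 = 7/8 + X²)
-2184 + P(22) = -2184 + (7/8 + 22²) = -2184 + (7/8 + 484) = -2184 + 3879/8 = -13593/8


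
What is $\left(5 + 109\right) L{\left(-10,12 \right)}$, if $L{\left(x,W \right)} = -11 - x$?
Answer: $-114$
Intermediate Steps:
$\left(5 + 109\right) L{\left(-10,12 \right)} = \left(5 + 109\right) \left(-11 - -10\right) = 114 \left(-11 + 10\right) = 114 \left(-1\right) = -114$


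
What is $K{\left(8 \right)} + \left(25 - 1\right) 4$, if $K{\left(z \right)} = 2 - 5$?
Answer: $93$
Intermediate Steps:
$K{\left(z \right)} = -3$
$K{\left(8 \right)} + \left(25 - 1\right) 4 = -3 + \left(25 - 1\right) 4 = -3 + 24 \cdot 4 = -3 + 96 = 93$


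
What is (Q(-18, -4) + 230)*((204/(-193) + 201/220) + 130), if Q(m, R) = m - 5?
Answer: 1141338591/42460 ≈ 26880.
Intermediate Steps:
Q(m, R) = -5 + m
(Q(-18, -4) + 230)*((204/(-193) + 201/220) + 130) = ((-5 - 18) + 230)*((204/(-193) + 201/220) + 130) = (-23 + 230)*((204*(-1/193) + 201*(1/220)) + 130) = 207*((-204/193 + 201/220) + 130) = 207*(-6087/42460 + 130) = 207*(5513713/42460) = 1141338591/42460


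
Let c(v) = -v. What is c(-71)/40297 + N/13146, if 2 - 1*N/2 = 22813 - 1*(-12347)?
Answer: -1416295243/264872181 ≈ -5.3471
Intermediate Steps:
N = -70316 (N = 4 - 2*(22813 - 1*(-12347)) = 4 - 2*(22813 + 12347) = 4 - 2*35160 = 4 - 70320 = -70316)
c(-71)/40297 + N/13146 = -1*(-71)/40297 - 70316/13146 = 71*(1/40297) - 70316*1/13146 = 71/40297 - 35158/6573 = -1416295243/264872181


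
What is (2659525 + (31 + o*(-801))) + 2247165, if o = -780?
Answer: 5531501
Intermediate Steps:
(2659525 + (31 + o*(-801))) + 2247165 = (2659525 + (31 - 780*(-801))) + 2247165 = (2659525 + (31 + 624780)) + 2247165 = (2659525 + 624811) + 2247165 = 3284336 + 2247165 = 5531501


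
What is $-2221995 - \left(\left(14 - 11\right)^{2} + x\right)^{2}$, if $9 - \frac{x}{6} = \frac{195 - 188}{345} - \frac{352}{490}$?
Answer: $- \frac{70698850444324}{31753225} \approx -2.2265 \cdot 10^{6}$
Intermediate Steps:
$x = \frac{327892}{5635}$ ($x = 54 - 6 \left(\frac{195 - 188}{345} - \frac{352}{490}\right) = 54 - 6 \left(\left(195 - 188\right) \frac{1}{345} - \frac{176}{245}\right) = 54 - 6 \left(7 \cdot \frac{1}{345} - \frac{176}{245}\right) = 54 - 6 \left(\frac{7}{345} - \frac{176}{245}\right) = 54 - - \frac{23602}{5635} = 54 + \frac{23602}{5635} = \frac{327892}{5635} \approx 58.188$)
$-2221995 - \left(\left(14 - 11\right)^{2} + x\right)^{2} = -2221995 - \left(\left(14 - 11\right)^{2} + \frac{327892}{5635}\right)^{2} = -2221995 - \left(3^{2} + \frac{327892}{5635}\right)^{2} = -2221995 - \left(9 + \frac{327892}{5635}\right)^{2} = -2221995 - \left(\frac{378607}{5635}\right)^{2} = -2221995 - \frac{143343260449}{31753225} = - \frac{70698850444324}{31753225}$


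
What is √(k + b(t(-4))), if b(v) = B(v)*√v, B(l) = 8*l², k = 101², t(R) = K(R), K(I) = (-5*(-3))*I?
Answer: √(10201 + 57600*I*√15) ≈ 341.7 + 326.43*I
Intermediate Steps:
K(I) = 15*I
t(R) = 15*R
k = 10201
b(v) = 8*v^(5/2) (b(v) = (8*v²)*√v = 8*v^(5/2))
√(k + b(t(-4))) = √(10201 + 8*(15*(-4))^(5/2)) = √(10201 + 8*(-60)^(5/2)) = √(10201 + 8*(7200*I*√15)) = √(10201 + 57600*I*√15)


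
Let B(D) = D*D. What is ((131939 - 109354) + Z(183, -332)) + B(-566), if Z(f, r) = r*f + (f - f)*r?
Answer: 282185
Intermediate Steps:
Z(f, r) = f*r (Z(f, r) = f*r + 0*r = f*r + 0 = f*r)
B(D) = D**2
((131939 - 109354) + Z(183, -332)) + B(-566) = ((131939 - 109354) + 183*(-332)) + (-566)**2 = (22585 - 60756) + 320356 = -38171 + 320356 = 282185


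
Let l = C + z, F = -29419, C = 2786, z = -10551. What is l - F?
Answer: 21654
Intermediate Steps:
l = -7765 (l = 2786 - 10551 = -7765)
l - F = -7765 - 1*(-29419) = -7765 + 29419 = 21654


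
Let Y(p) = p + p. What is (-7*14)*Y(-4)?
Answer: 784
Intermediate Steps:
Y(p) = 2*p
(-7*14)*Y(-4) = (-7*14)*(2*(-4)) = -98*(-8) = 784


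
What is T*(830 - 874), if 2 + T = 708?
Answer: -31064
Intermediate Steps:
T = 706 (T = -2 + 708 = 706)
T*(830 - 874) = 706*(830 - 874) = 706*(-44) = -31064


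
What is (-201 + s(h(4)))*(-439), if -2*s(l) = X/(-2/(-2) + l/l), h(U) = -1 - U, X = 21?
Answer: 362175/4 ≈ 90544.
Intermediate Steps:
s(l) = -21/4 (s(l) = -21/(2*(-2/(-2) + l/l)) = -21/(2*(-2*(-½) + 1)) = -21/(2*(1 + 1)) = -21/(2*2) = -½*21/2 = -21/4)
(-201 + s(h(4)))*(-439) = (-201 - 21/4)*(-439) = -825/4*(-439) = 362175/4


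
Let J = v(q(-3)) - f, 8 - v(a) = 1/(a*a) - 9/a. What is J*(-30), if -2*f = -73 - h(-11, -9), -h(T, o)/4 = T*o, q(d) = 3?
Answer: -15515/3 ≈ -5171.7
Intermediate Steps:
v(a) = 8 - 1/a**2 + 9/a (v(a) = 8 - (1/(a*a) - 9/a) = 8 - (a**(-2) - 9/a) = 8 + (-1/a**2 + 9/a) = 8 - 1/a**2 + 9/a)
h(T, o) = -4*T*o
f = -323/2 (f = -(-73 - (-4)*(-11)*(-9))/2 = -(-73 - 1*(-396))/2 = -(-73 + 396)/2 = -1/2*323 = -323/2 ≈ -161.50)
J = 3103/18 (J = (8 - 1/3**2 + 9/3) - 1*(-323/2) = (8 - 1*1/9 + 9*(1/3)) + 323/2 = (8 - 1/9 + 3) + 323/2 = 98/9 + 323/2 = 3103/18 ≈ 172.39)
J*(-30) = (3103/18)*(-30) = -15515/3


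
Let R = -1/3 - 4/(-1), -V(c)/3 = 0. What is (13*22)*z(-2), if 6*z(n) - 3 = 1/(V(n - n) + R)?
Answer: 156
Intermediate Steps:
V(c) = 0 (V(c) = -3*0 = 0)
R = 11/3 (R = -1*⅓ - 4*(-1) = -⅓ + 4 = 11/3 ≈ 3.6667)
z(n) = 6/11 (z(n) = ½ + 1/(6*(0 + 11/3)) = ½ + 1/(6*(11/3)) = ½ + (⅙)*(3/11) = ½ + 1/22 = 6/11)
(13*22)*z(-2) = (13*22)*(6/11) = 286*(6/11) = 156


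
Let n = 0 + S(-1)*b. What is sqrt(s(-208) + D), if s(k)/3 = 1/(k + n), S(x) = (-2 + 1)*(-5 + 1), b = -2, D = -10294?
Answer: I*sqrt(1482338)/12 ≈ 101.46*I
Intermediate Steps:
S(x) = 4 (S(x) = -1*(-4) = 4)
n = -8 (n = 0 + 4*(-2) = 0 - 8 = -8)
s(k) = 3/(-8 + k) (s(k) = 3/(k - 8) = 3/(-8 + k))
sqrt(s(-208) + D) = sqrt(3/(-8 - 208) - 10294) = sqrt(3/(-216) - 10294) = sqrt(3*(-1/216) - 10294) = sqrt(-1/72 - 10294) = sqrt(-741169/72) = I*sqrt(1482338)/12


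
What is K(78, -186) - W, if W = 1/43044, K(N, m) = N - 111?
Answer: -1420453/43044 ≈ -33.000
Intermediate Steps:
K(N, m) = -111 + N
W = 1/43044 ≈ 2.3232e-5
K(78, -186) - W = (-111 + 78) - 1*1/43044 = -33 - 1/43044 = -1420453/43044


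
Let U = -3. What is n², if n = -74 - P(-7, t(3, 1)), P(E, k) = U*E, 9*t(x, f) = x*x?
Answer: 9025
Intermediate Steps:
t(x, f) = x²/9 (t(x, f) = (x*x)/9 = x²/9)
P(E, k) = -3*E
n = -95 (n = -74 - (-3)*(-7) = -74 - 1*21 = -74 - 21 = -95)
n² = (-95)² = 9025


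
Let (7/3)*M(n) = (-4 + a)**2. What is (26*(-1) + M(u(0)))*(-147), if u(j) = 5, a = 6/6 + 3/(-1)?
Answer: 1554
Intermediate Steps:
a = -2 (a = 6*(1/6) + 3*(-1) = 1 - 3 = -2)
M(n) = 108/7 (M(n) = 3*(-4 - 2)**2/7 = (3/7)*(-6)**2 = (3/7)*36 = 108/7)
(26*(-1) + M(u(0)))*(-147) = (26*(-1) + 108/7)*(-147) = (-26 + 108/7)*(-147) = -74/7*(-147) = 1554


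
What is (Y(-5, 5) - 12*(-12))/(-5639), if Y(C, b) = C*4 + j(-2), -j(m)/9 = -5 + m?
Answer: -187/5639 ≈ -0.033162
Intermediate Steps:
j(m) = 45 - 9*m (j(m) = -9*(-5 + m) = 45 - 9*m)
Y(C, b) = 63 + 4*C (Y(C, b) = C*4 + (45 - 9*(-2)) = 4*C + (45 + 18) = 4*C + 63 = 63 + 4*C)
(Y(-5, 5) - 12*(-12))/(-5639) = ((63 + 4*(-5)) - 12*(-12))/(-5639) = ((63 - 20) + 144)*(-1/5639) = (43 + 144)*(-1/5639) = 187*(-1/5639) = -187/5639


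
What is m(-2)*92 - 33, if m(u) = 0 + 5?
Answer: 427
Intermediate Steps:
m(u) = 5
m(-2)*92 - 33 = 5*92 - 33 = 460 - 33 = 427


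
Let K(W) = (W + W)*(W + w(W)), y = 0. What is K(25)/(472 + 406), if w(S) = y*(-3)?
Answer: 625/439 ≈ 1.4237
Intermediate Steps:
w(S) = 0 (w(S) = 0*(-3) = 0)
K(W) = 2*W² (K(W) = (W + W)*(W + 0) = (2*W)*W = 2*W²)
K(25)/(472 + 406) = (2*25²)/(472 + 406) = (2*625)/878 = 1250*(1/878) = 625/439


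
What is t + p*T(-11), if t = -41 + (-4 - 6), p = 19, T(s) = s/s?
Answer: -32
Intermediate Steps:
T(s) = 1
t = -51 (t = -41 - 10 = -51)
t + p*T(-11) = -51 + 19*1 = -51 + 19 = -32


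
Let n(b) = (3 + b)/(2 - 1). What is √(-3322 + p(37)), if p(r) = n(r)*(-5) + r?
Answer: I*√3485 ≈ 59.034*I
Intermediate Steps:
n(b) = 3 + b (n(b) = (3 + b)/1 = (3 + b)*1 = 3 + b)
p(r) = -15 - 4*r (p(r) = (3 + r)*(-5) + r = (-15 - 5*r) + r = -15 - 4*r)
√(-3322 + p(37)) = √(-3322 + (-15 - 4*37)) = √(-3322 + (-15 - 148)) = √(-3322 - 163) = √(-3485) = I*√3485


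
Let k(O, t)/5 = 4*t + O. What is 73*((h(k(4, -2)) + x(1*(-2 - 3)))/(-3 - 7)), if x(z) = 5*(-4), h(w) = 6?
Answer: 511/5 ≈ 102.20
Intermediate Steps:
k(O, t) = 5*O + 20*t (k(O, t) = 5*(4*t + O) = 5*(O + 4*t) = 5*O + 20*t)
x(z) = -20
73*((h(k(4, -2)) + x(1*(-2 - 3)))/(-3 - 7)) = 73*((6 - 20)/(-3 - 7)) = 73*(-14/(-10)) = 73*(-14*(-1/10)) = 73*(7/5) = 511/5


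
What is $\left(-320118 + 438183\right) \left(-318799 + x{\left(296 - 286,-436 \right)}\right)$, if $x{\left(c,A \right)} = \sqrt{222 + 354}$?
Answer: $-37636170375$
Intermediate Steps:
$x{\left(c,A \right)} = 24$ ($x{\left(c,A \right)} = \sqrt{576} = 24$)
$\left(-320118 + 438183\right) \left(-318799 + x{\left(296 - 286,-436 \right)}\right) = \left(-320118 + 438183\right) \left(-318799 + 24\right) = 118065 \left(-318775\right) = -37636170375$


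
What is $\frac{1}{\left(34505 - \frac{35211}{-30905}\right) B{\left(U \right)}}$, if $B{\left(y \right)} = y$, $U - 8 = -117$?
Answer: $- \frac{30905}{116238933724} \approx -2.6587 \cdot 10^{-7}$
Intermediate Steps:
$U = -109$ ($U = 8 - 117 = -109$)
$\frac{1}{\left(34505 - \frac{35211}{-30905}\right) B{\left(U \right)}} = \frac{1}{\left(34505 - \frac{35211}{-30905}\right) \left(-109\right)} = \frac{1}{34505 - - \frac{35211}{30905}} \left(- \frac{1}{109}\right) = \frac{1}{34505 + \frac{35211}{30905}} \left(- \frac{1}{109}\right) = \frac{1}{\frac{1066412236}{30905}} \left(- \frac{1}{109}\right) = \frac{30905}{1066412236} \left(- \frac{1}{109}\right) = - \frac{30905}{116238933724}$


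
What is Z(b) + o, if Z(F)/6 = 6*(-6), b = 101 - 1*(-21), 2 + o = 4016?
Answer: 3798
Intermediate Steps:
o = 4014 (o = -2 + 4016 = 4014)
b = 122 (b = 101 + 21 = 122)
Z(F) = -216 (Z(F) = 6*(6*(-6)) = 6*(-36) = -216)
Z(b) + o = -216 + 4014 = 3798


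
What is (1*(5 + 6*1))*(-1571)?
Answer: -17281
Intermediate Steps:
(1*(5 + 6*1))*(-1571) = (1*(5 + 6))*(-1571) = (1*11)*(-1571) = 11*(-1571) = -17281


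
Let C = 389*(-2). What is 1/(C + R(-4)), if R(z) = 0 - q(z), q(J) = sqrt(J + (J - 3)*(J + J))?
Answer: -389/302616 + sqrt(13)/302616 ≈ -0.0012735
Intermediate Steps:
C = -778
q(J) = sqrt(J + 2*J*(-3 + J)) (q(J) = sqrt(J + (-3 + J)*(2*J)) = sqrt(J + 2*J*(-3 + J)))
R(z) = -sqrt(z*(-5 + 2*z)) (R(z) = 0 - sqrt(z*(-5 + 2*z)) = -sqrt(z*(-5 + 2*z)))
1/(C + R(-4)) = 1/(-778 - sqrt(-4*(-5 + 2*(-4)))) = 1/(-778 - sqrt(-4*(-5 - 8))) = 1/(-778 - sqrt(-4*(-13))) = 1/(-778 - sqrt(52)) = 1/(-778 - 2*sqrt(13))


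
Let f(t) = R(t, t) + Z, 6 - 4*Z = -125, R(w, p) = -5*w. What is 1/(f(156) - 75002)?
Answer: -4/302997 ≈ -1.3201e-5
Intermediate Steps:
Z = 131/4 (Z = 3/2 - ¼*(-125) = 3/2 + 125/4 = 131/4 ≈ 32.750)
f(t) = 131/4 - 5*t (f(t) = -5*t + 131/4 = 131/4 - 5*t)
1/(f(156) - 75002) = 1/((131/4 - 5*156) - 75002) = 1/((131/4 - 780) - 75002) = 1/(-2989/4 - 75002) = 1/(-302997/4) = -4/302997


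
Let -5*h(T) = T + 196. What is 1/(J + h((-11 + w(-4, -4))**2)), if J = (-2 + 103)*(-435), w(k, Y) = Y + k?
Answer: -5/220232 ≈ -2.2703e-5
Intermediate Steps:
h(T) = -196/5 - T/5 (h(T) = -(T + 196)/5 = -(196 + T)/5 = -196/5 - T/5)
J = -43935 (J = 101*(-435) = -43935)
1/(J + h((-11 + w(-4, -4))**2)) = 1/(-43935 + (-196/5 - (-11 + (-4 - 4))**2/5)) = 1/(-43935 + (-196/5 - (-11 - 8)**2/5)) = 1/(-43935 + (-196/5 - 1/5*(-19)**2)) = 1/(-43935 + (-196/5 - 1/5*361)) = 1/(-43935 + (-196/5 - 361/5)) = 1/(-43935 - 557/5) = 1/(-220232/5) = -5/220232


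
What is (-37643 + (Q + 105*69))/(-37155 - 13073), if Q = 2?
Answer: 7599/12557 ≈ 0.60516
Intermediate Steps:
(-37643 + (Q + 105*69))/(-37155 - 13073) = (-37643 + (2 + 105*69))/(-37155 - 13073) = (-37643 + (2 + 7245))/(-50228) = (-37643 + 7247)*(-1/50228) = -30396*(-1/50228) = 7599/12557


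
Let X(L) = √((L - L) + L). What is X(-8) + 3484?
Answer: 3484 + 2*I*√2 ≈ 3484.0 + 2.8284*I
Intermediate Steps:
X(L) = √L (X(L) = √(0 + L) = √L)
X(-8) + 3484 = √(-8) + 3484 = 2*I*√2 + 3484 = 3484 + 2*I*√2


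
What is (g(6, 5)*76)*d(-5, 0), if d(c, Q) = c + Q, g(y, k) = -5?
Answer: 1900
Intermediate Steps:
d(c, Q) = Q + c
(g(6, 5)*76)*d(-5, 0) = (-5*76)*(0 - 5) = -380*(-5) = 1900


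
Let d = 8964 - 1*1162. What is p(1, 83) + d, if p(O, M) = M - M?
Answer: 7802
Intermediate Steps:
p(O, M) = 0
d = 7802 (d = 8964 - 1162 = 7802)
p(1, 83) + d = 0 + 7802 = 7802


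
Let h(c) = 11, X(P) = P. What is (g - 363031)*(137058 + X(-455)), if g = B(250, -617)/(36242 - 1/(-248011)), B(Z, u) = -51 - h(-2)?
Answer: -445745585457308801705/8988414663 ≈ -4.9591e+10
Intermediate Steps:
B(Z, u) = -62 (B(Z, u) = -51 - 1*11 = -51 - 11 = -62)
g = -15376682/8988414663 (g = -62/(36242 - 1/(-248011)) = -62/(36242 - 1*(-1/248011)) = -62/(36242 + 1/248011) = -62/8988414663/248011 = -62*248011/8988414663 = -15376682/8988414663 ≈ -0.0017107)
(g - 363031)*(137058 + X(-455)) = (-15376682/8988414663 - 363031)*(137058 - 455) = -3263073178900235/8988414663*136603 = -445745585457308801705/8988414663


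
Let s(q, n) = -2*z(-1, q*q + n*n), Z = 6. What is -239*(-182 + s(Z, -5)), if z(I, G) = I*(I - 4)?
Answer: 45888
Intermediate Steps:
z(I, G) = I*(-4 + I)
s(q, n) = -10 (s(q, n) = -(-2)*(-4 - 1) = -(-2)*(-5) = -2*5 = -10)
-239*(-182 + s(Z, -5)) = -239*(-182 - 10) = -239*(-192) = 45888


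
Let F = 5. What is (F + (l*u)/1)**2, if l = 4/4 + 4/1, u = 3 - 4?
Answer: 0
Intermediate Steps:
u = -1
l = 5 (l = 4*(1/4) + 4*1 = 1 + 4 = 5)
(F + (l*u)/1)**2 = (5 + (5*(-1))/1)**2 = (5 - 5*1)**2 = (5 - 5)**2 = 0**2 = 0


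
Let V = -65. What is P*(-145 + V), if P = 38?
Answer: -7980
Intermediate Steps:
P*(-145 + V) = 38*(-145 - 65) = 38*(-210) = -7980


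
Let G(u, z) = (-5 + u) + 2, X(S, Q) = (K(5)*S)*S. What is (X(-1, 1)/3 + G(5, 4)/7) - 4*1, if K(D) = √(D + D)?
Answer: -26/7 + √10/3 ≈ -2.6602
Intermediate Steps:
K(D) = √2*√D (K(D) = √(2*D) = √2*√D)
X(S, Q) = √10*S² (X(S, Q) = ((√2*√5)*S)*S = (√10*S)*S = (S*√10)*S = √10*S²)
G(u, z) = -3 + u
(X(-1, 1)/3 + G(5, 4)/7) - 4*1 = ((√10*(-1)²)/3 + (-3 + 5)/7) - 4*1 = ((√10*1)*(⅓) + 2*(⅐)) - 4 = (√10*(⅓) + 2/7) - 4 = (√10/3 + 2/7) - 4 = (2/7 + √10/3) - 4 = -26/7 + √10/3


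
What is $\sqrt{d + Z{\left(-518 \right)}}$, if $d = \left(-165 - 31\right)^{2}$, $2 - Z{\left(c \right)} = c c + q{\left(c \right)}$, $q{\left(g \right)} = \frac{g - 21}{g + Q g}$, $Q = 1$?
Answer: $\frac{3 i \sqrt{139885345}}{74} \approx 479.49 i$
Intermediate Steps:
$q{\left(g \right)} = \frac{-21 + g}{2 g}$ ($q{\left(g \right)} = \frac{g - 21}{g + 1 g} = \frac{-21 + g}{g + g} = \frac{-21 + g}{2 g}$)
$Z{\left(c \right)} = 2 - c^{2} - \frac{-21 + c}{2 c}$ ($Z{\left(c \right)} = 2 - \left(c c + \frac{-21 + c}{2 c}\right) = 2 - \left(c^{2} + \frac{-21 + c}{2 c}\right) = 2 - c^{2} - \frac{-21 + c}{2 c}$)
$d = 38416$ ($d = \left(-196\right)^{2} = 38416$)
$\sqrt{d + Z{\left(-518 \right)}} = \sqrt{38416 + \left(\frac{3}{2} - \left(-518\right)^{2} + \frac{21}{2 \left(-518\right)}\right)} = \sqrt{38416 + \left(\frac{3}{2} - 268324 + \frac{21}{2} \left(- \frac{1}{518}\right)\right)} = \sqrt{38416 - \frac{39711733}{148}} = \sqrt{- \frac{34026165}{148}} = \frac{3 i \sqrt{139885345}}{74}$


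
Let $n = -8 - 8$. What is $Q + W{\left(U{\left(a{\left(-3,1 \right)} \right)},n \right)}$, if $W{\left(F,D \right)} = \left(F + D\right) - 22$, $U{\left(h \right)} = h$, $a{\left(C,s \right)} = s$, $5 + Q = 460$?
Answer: $418$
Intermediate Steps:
$Q = 455$ ($Q = -5 + 460 = 455$)
$n = -16$ ($n = -8 - 8 = -16$)
$W{\left(F,D \right)} = -22 + D + F$ ($W{\left(F,D \right)} = \left(D + F\right) - 22 = -22 + D + F$)
$Q + W{\left(U{\left(a{\left(-3,1 \right)} \right)},n \right)} = 455 - 37 = 418$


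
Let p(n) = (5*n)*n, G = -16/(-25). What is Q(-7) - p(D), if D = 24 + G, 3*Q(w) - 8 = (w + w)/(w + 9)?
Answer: -1138243/375 ≈ -3035.3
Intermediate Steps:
G = 16/25 (G = -16*(-1/25) = 16/25 ≈ 0.64000)
Q(w) = 8/3 + 2*w/(3*(9 + w)) (Q(w) = 8/3 + ((w + w)/(w + 9))/3 = 8/3 + ((2*w)/(9 + w))/3 = 8/3 + (2*w/(9 + w))/3 = 8/3 + 2*w/(3*(9 + w)))
D = 616/25 (D = 24 + 16/25 = 616/25 ≈ 24.640)
p(n) = 5*n²
Q(-7) - p(D) = 2*(36 + 5*(-7))/(3*(9 - 7)) - 5*(616/25)² = (⅔)*(36 - 35)/2 - 5*379456/625 = (⅔)*(½)*1 - 1*379456/125 = ⅓ - 379456/125 = -1138243/375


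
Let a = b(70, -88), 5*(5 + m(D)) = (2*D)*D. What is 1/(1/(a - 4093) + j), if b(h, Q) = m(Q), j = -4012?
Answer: -5002/20068029 ≈ -0.00024925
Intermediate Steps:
m(D) = -5 + 2*D**2/5 (m(D) = -5 + ((2*D)*D)/5 = -5 + (2*D**2)/5 = -5 + 2*D**2/5)
b(h, Q) = -5 + 2*Q**2/5
a = 15463/5 (a = -5 + (2/5)*(-88)**2 = -5 + (2/5)*7744 = -5 + 15488/5 = 15463/5 ≈ 3092.6)
1/(1/(a - 4093) + j) = 1/(1/(15463/5 - 4093) - 4012) = 1/(1/(-5002/5) - 4012) = 1/(-5/5002 - 4012) = 1/(-20068029/5002) = -5002/20068029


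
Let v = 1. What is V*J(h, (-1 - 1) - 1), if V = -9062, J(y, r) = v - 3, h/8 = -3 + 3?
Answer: 18124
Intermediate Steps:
h = 0 (h = 8*(-3 + 3) = 8*0 = 0)
J(y, r) = -2 (J(y, r) = 1 - 3 = -2)
V*J(h, (-1 - 1) - 1) = -9062*(-2) = 18124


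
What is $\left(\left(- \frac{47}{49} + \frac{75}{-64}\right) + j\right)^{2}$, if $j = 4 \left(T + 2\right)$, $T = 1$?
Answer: $\frac{957840601}{9834496} \approx 97.396$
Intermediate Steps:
$j = 12$ ($j = 4 \left(1 + 2\right) = 4 \cdot 3 = 12$)
$\left(\left(- \frac{47}{49} + \frac{75}{-64}\right) + j\right)^{2} = \left(\left(- \frac{47}{49} + \frac{75}{-64}\right) + 12\right)^{2} = \left(\left(\left(-47\right) \frac{1}{49} + 75 \left(- \frac{1}{64}\right)\right) + 12\right)^{2} = \left(\left(- \frac{47}{49} - \frac{75}{64}\right) + 12\right)^{2} = \left(- \frac{6683}{3136} + 12\right)^{2} = \left(\frac{30949}{3136}\right)^{2} = \frac{957840601}{9834496}$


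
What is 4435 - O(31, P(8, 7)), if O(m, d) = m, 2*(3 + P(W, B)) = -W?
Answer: 4404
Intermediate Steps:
P(W, B) = -3 - W/2 (P(W, B) = -3 + (-W)/2 = -3 - W/2)
4435 - O(31, P(8, 7)) = 4435 - 1*31 = 4435 - 31 = 4404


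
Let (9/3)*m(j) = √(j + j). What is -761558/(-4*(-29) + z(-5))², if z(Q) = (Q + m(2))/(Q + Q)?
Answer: -13987800/249001 ≈ -56.176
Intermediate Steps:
m(j) = √2*√j/3 (m(j) = √(j + j)/3 = √(2*j)/3 = (√2*√j)/3 = √2*√j/3)
z(Q) = (⅔ + Q)/(2*Q) (z(Q) = (Q + √2*√2/3)/(Q + Q) = (Q + ⅔)/((2*Q)) = (⅔ + Q)*(1/(2*Q)) = (⅔ + Q)/(2*Q))
-761558/(-4*(-29) + z(-5))² = -761558/(-4*(-29) + (⅙)*(2 + 3*(-5))/(-5))² = -761558/(116 + (⅙)*(-⅕)*(2 - 15))² = -761558/(116 + (⅙)*(-⅕)*(-13))² = -761558/(116 + 13/30)² = -761558/((3493/30)²) = -761558/12201049/900 = -761558*900/12201049 = -13987800/249001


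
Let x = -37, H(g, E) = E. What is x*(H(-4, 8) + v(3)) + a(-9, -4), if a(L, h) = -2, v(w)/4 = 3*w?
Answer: -1630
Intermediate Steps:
v(w) = 12*w (v(w) = 4*(3*w) = 12*w)
x*(H(-4, 8) + v(3)) + a(-9, -4) = -37*(8 + 12*3) - 2 = -37*(8 + 36) - 2 = -37*44 - 2 = -1628 - 2 = -1630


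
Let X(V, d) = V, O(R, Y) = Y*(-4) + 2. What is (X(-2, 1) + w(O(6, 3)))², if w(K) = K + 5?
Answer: 49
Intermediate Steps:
O(R, Y) = 2 - 4*Y (O(R, Y) = -4*Y + 2 = 2 - 4*Y)
w(K) = 5 + K
(X(-2, 1) + w(O(6, 3)))² = (-2 + (5 + (2 - 4*3)))² = (-2 + (5 + (2 - 12)))² = (-2 + (5 - 10))² = (-2 - 5)² = (-7)² = 49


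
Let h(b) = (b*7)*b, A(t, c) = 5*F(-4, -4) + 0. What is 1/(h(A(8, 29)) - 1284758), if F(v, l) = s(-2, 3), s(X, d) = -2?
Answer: -1/1284058 ≈ -7.7878e-7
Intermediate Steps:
F(v, l) = -2
A(t, c) = -10 (A(t, c) = 5*(-2) + 0 = -10 + 0 = -10)
h(b) = 7*b² (h(b) = (7*b)*b = 7*b²)
1/(h(A(8, 29)) - 1284758) = 1/(7*(-10)² - 1284758) = 1/(7*100 - 1284758) = 1/(700 - 1284758) = 1/(-1284058) = -1/1284058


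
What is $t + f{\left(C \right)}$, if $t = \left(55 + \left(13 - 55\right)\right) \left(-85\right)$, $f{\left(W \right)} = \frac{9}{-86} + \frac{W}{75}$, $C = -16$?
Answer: $- \frac{7129301}{6450} \approx -1105.3$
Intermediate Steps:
$f{\left(W \right)} = - \frac{9}{86} + \frac{W}{75}$ ($f{\left(W \right)} = 9 \left(- \frac{1}{86}\right) + W \frac{1}{75} = - \frac{9}{86} + \frac{W}{75}$)
$t = -1105$ ($t = \left(55 - 42\right) \left(-85\right) = 13 \left(-85\right) = -1105$)
$t + f{\left(C \right)} = -1105 + \left(- \frac{9}{86} + \frac{1}{75} \left(-16\right)\right) = -1105 - \frac{2051}{6450} = - \frac{7129301}{6450}$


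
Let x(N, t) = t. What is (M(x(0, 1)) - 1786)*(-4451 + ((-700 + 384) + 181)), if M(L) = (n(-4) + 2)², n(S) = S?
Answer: 8172252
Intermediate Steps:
M(L) = 4 (M(L) = (-4 + 2)² = (-2)² = 4)
(M(x(0, 1)) - 1786)*(-4451 + ((-700 + 384) + 181)) = (4 - 1786)*(-4451 + ((-700 + 384) + 181)) = -1782*(-4451 + (-316 + 181)) = -1782*(-4451 - 135) = -1782*(-4586) = 8172252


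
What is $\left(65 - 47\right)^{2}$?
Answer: $324$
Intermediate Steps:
$\left(65 - 47\right)^{2} = 18^{2} = 324$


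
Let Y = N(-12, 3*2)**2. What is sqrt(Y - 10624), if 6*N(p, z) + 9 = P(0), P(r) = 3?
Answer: I*sqrt(10623) ≈ 103.07*I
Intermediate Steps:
N(p, z) = -1 (N(p, z) = -3/2 + (1/6)*3 = -3/2 + 1/2 = -1)
Y = 1 (Y = (-1)**2 = 1)
sqrt(Y - 10624) = sqrt(1 - 10624) = sqrt(-10623) = I*sqrt(10623)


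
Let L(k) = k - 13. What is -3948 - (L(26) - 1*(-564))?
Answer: -4525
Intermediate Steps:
L(k) = -13 + k
-3948 - (L(26) - 1*(-564)) = -3948 - ((-13 + 26) - 1*(-564)) = -3948 - (13 + 564) = -3948 - 1*577 = -3948 - 577 = -4525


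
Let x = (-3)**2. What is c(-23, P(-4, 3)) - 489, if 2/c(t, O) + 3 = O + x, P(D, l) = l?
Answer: -4399/9 ≈ -488.78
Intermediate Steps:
x = 9
c(t, O) = 2/(6 + O) (c(t, O) = 2/(-3 + (O + 9)) = 2/(-3 + (9 + O)) = 2/(6 + O))
c(-23, P(-4, 3)) - 489 = 2/(6 + 3) - 489 = 2/9 - 489 = -4399/9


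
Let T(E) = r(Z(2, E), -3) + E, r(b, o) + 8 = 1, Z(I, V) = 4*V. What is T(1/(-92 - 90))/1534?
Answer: -1275/279188 ≈ -0.0045668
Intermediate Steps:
r(b, o) = -7 (r(b, o) = -8 + 1 = -7)
T(E) = -7 + E
T(1/(-92 - 90))/1534 = (-7 + 1/(-92 - 90))/1534 = (-7 + 1/(-182))*(1/1534) = (-7 - 1/182)*(1/1534) = -1275/182*1/1534 = -1275/279188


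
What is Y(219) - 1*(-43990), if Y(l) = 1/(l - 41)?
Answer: 7830221/178 ≈ 43990.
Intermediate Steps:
Y(l) = 1/(-41 + l)
Y(219) - 1*(-43990) = 1/(-41 + 219) - 1*(-43990) = 1/178 + 43990 = 7830221/178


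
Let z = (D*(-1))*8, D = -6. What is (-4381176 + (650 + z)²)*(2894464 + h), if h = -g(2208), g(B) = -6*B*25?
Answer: -12560645297408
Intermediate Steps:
z = 48 (z = -6*(-1)*8 = 6*8 = 48)
g(B) = -150*B
h = 331200 (h = -(-150)*2208 = -1*(-331200) = 331200)
(-4381176 + (650 + z)²)*(2894464 + h) = (-4381176 + (650 + 48)²)*(2894464 + 331200) = (-4381176 + 698²)*3225664 = (-4381176 + 487204)*3225664 = -3893972*3225664 = -12560645297408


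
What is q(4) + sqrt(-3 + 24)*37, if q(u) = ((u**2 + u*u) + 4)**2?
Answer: 1296 + 37*sqrt(21) ≈ 1465.6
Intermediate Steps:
q(u) = (4 + 2*u**2)**2 (q(u) = ((u**2 + u**2) + 4)**2 = (2*u**2 + 4)**2 = (4 + 2*u**2)**2)
q(4) + sqrt(-3 + 24)*37 = 4*(2 + 4**2)**2 + sqrt(-3 + 24)*37 = 4*(2 + 16)**2 + sqrt(21)*37 = 4*18**2 + 37*sqrt(21) = 4*324 + 37*sqrt(21) = 1296 + 37*sqrt(21)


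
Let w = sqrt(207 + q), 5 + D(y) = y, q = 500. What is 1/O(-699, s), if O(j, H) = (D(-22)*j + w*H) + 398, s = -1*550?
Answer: 2753/22500563 + 550*sqrt(707)/157503941 ≈ 0.00021520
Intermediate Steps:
D(y) = -5 + y
s = -550
w = sqrt(707) (w = sqrt(207 + 500) = sqrt(707) ≈ 26.589)
O(j, H) = 398 - 27*j + H*sqrt(707) (O(j, H) = ((-5 - 22)*j + sqrt(707)*H) + 398 = (-27*j + H*sqrt(707)) + 398 = 398 - 27*j + H*sqrt(707))
1/O(-699, s) = 1/(398 - 27*(-699) - 550*sqrt(707)) = 1/(398 + 18873 - 550*sqrt(707)) = 1/(19271 - 550*sqrt(707))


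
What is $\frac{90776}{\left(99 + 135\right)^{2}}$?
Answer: $\frac{22694}{13689} \approx 1.6578$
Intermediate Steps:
$\frac{90776}{\left(99 + 135\right)^{2}} = \frac{90776}{234^{2}} = \frac{90776}{54756} = 90776 \cdot \frac{1}{54756} = \frac{22694}{13689}$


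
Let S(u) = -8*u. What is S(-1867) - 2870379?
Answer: -2855443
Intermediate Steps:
S(-1867) - 2870379 = -8*(-1867) - 2870379 = 14936 - 2870379 = -2855443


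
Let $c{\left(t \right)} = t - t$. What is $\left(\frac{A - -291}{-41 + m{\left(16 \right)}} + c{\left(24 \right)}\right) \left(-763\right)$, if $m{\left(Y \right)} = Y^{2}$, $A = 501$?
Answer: $- \frac{604296}{215} \approx -2810.7$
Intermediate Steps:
$c{\left(t \right)} = 0$
$\left(\frac{A - -291}{-41 + m{\left(16 \right)}} + c{\left(24 \right)}\right) \left(-763\right) = \left(\frac{501 - -291}{-41 + 16^{2}} + 0\right) \left(-763\right) = \left(\frac{501 + \left(-9 + 300\right)}{-41 + 256} + 0\right) \left(-763\right) = \left(\frac{501 + 291}{215} + 0\right) \left(-763\right) = \left(792 \cdot \frac{1}{215} + 0\right) \left(-763\right) = \left(\frac{792}{215} + 0\right) \left(-763\right) = \frac{792}{215} \left(-763\right) = - \frac{604296}{215}$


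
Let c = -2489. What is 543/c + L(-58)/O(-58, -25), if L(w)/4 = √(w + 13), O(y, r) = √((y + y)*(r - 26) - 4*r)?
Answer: -543/2489 + 3*I*√470/188 ≈ -0.21816 + 0.34595*I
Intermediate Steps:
O(y, r) = √(-4*r + 2*y*(-26 + r)) (O(y, r) = √((2*y)*(-26 + r) - 4*r) = √(2*y*(-26 + r) - 4*r) = √(-4*r + 2*y*(-26 + r)))
L(w) = 4*√(13 + w) (L(w) = 4*√(w + 13) = 4*√(13 + w))
543/c + L(-58)/O(-58, -25) = 543/(-2489) + (4*√(13 - 58))/(√(-52*(-58) - 4*(-25) + 2*(-25)*(-58))) = 543*(-1/2489) + (4*√(-45))/(√(3016 + 100 + 2900)) = -543/2489 + (4*(3*I*√5))/(√6016) = -543/2489 + (12*I*√5)/((8*√94)) = -543/2489 + (12*I*√5)*(√94/752) = -543/2489 + 3*I*√470/188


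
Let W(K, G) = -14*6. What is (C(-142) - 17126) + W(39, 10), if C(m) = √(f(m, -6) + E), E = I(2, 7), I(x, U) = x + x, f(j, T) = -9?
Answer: -17210 + I*√5 ≈ -17210.0 + 2.2361*I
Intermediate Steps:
I(x, U) = 2*x
W(K, G) = -84
E = 4 (E = 2*2 = 4)
C(m) = I*√5 (C(m) = √(-9 + 4) = √(-5) = I*√5)
(C(-142) - 17126) + W(39, 10) = (I*√5 - 17126) - 84 = (-17126 + I*√5) - 84 = -17210 + I*√5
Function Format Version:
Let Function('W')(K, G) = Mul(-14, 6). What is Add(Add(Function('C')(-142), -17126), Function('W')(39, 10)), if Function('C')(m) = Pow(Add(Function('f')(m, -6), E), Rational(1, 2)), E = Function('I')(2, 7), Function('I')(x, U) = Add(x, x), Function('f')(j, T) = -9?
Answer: Add(-17210, Mul(I, Pow(5, Rational(1, 2)))) ≈ Add(-17210., Mul(2.2361, I))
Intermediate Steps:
Function('I')(x, U) = Mul(2, x)
Function('W')(K, G) = -84
E = 4 (E = Mul(2, 2) = 4)
Function('C')(m) = Mul(I, Pow(5, Rational(1, 2))) (Function('C')(m) = Pow(Add(-9, 4), Rational(1, 2)) = Pow(-5, Rational(1, 2)) = Mul(I, Pow(5, Rational(1, 2))))
Add(Add(Function('C')(-142), -17126), Function('W')(39, 10)) = Add(Add(Mul(I, Pow(5, Rational(1, 2))), -17126), -84) = Add(Add(-17126, Mul(I, Pow(5, Rational(1, 2)))), -84) = Add(-17210, Mul(I, Pow(5, Rational(1, 2))))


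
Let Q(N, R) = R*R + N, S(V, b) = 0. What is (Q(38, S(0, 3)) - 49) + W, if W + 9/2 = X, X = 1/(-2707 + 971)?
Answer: -26909/1736 ≈ -15.501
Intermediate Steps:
X = -1/1736 (X = 1/(-1736) = -1/1736 ≈ -0.00057604)
Q(N, R) = N + R**2 (Q(N, R) = R**2 + N = N + R**2)
W = -7813/1736 (W = -9/2 - 1/1736 = -7813/1736 ≈ -4.5006)
(Q(38, S(0, 3)) - 49) + W = ((38 + 0**2) - 49) - 7813/1736 = ((38 + 0) - 49) - 7813/1736 = (38 - 49) - 7813/1736 = -11 - 7813/1736 = -26909/1736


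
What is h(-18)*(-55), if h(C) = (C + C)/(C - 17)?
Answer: -396/7 ≈ -56.571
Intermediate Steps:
h(C) = 2*C/(-17 + C) (h(C) = (2*C)/(-17 + C) = 2*C/(-17 + C))
h(-18)*(-55) = (2*(-18)/(-17 - 18))*(-55) = (2*(-18)/(-35))*(-55) = (2*(-18)*(-1/35))*(-55) = (36/35)*(-55) = -396/7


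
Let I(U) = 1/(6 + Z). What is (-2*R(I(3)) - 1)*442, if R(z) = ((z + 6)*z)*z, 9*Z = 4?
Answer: -27950533/48778 ≈ -573.02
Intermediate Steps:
Z = 4/9 (Z = (⅑)*4 = 4/9 ≈ 0.44444)
I(U) = 9/58 (I(U) = 1/(6 + 4/9) = 1/(58/9) = 9/58)
R(z) = z²*(6 + z) (R(z) = ((6 + z)*z)*z = (z*(6 + z))*z = z²*(6 + z))
(-2*R(I(3)) - 1)*442 = (-2*(9/58)²*(6 + 9/58) - 1)*442 = (-81*357/(1682*58) - 1)*442 = (-2*28917/195112 - 1)*442 = (-28917/97556 - 1)*442 = -126473/97556*442 = -27950533/48778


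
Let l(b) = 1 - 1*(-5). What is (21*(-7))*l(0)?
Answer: -882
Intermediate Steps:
l(b) = 6 (l(b) = 1 + 5 = 6)
(21*(-7))*l(0) = (21*(-7))*6 = -147*6 = -882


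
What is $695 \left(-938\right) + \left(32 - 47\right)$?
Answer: $-651925$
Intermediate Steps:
$695 \left(-938\right) + \left(32 - 47\right) = -651910 + \left(32 - 47\right) = -651910 - 15 = -651925$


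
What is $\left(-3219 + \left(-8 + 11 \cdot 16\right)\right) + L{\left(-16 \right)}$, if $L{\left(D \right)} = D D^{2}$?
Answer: $-7147$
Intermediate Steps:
$L{\left(D \right)} = D^{3}$
$\left(-3219 + \left(-8 + 11 \cdot 16\right)\right) + L{\left(-16 \right)} = \left(-3219 + \left(-8 + 11 \cdot 16\right)\right) + \left(-16\right)^{3} = \left(-3219 + \left(-8 + 176\right)\right) - 4096 = \left(-3219 + 168\right) - 4096 = -3051 - 4096 = -7147$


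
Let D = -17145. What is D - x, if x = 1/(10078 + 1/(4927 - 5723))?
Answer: -137538682411/8022087 ≈ -17145.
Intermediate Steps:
x = 796/8022087 (x = 1/(10078 + 1/(-796)) = 1/(10078 - 1/796) = 1/(8022087/796) = 796/8022087 ≈ 9.9226e-5)
D - x = -17145 - 1*796/8022087 = -17145 - 796/8022087 = -137538682411/8022087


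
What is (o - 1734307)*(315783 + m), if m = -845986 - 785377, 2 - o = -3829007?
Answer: -2755748057160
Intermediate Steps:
o = 3829009 (o = 2 - 1*(-3829007) = 2 + 3829007 = 3829009)
m = -1631363
(o - 1734307)*(315783 + m) = (3829009 - 1734307)*(315783 - 1631363) = 2094702*(-1315580) = -2755748057160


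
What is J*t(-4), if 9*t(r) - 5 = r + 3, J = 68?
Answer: 272/9 ≈ 30.222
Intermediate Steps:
t(r) = 8/9 + r/9 (t(r) = 5/9 + (r + 3)/9 = 5/9 + (3 + r)/9 = 5/9 + (⅓ + r/9) = 8/9 + r/9)
J*t(-4) = 68*(8/9 + (⅑)*(-4)) = 68*(8/9 - 4/9) = 68*(4/9) = 272/9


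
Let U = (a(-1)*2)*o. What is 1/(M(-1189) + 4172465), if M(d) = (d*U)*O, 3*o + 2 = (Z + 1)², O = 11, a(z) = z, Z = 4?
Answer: 3/13119029 ≈ 2.2868e-7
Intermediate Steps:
o = 23/3 (o = -⅔ + (4 + 1)²/3 = -⅔ + (⅓)*5² = -⅔ + (⅓)*25 = -⅔ + 25/3 = 23/3 ≈ 7.6667)
U = -46/3 (U = -1*2*(23/3) = -2*23/3 = -46/3 ≈ -15.333)
M(d) = -506*d/3 (M(d) = (d*(-46/3))*11 = -46*d/3*11 = -506*d/3)
1/(M(-1189) + 4172465) = 1/(-506/3*(-1189) + 4172465) = 1/(601634/3 + 4172465) = 1/(13119029/3) = 3/13119029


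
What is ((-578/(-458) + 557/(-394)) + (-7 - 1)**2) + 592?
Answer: 59174569/90226 ≈ 655.85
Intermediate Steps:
((-578/(-458) + 557/(-394)) + (-7 - 1)**2) + 592 = ((-578*(-1/458) + 557*(-1/394)) + (-8)**2) + 592 = ((289/229 - 557/394) + 64) + 592 = (-13687/90226 + 64) + 592 = 5760777/90226 + 592 = 59174569/90226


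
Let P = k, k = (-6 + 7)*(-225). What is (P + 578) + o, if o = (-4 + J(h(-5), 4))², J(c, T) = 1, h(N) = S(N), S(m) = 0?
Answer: 362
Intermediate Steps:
h(N) = 0
o = 9 (o = (-4 + 1)² = (-3)² = 9)
k = -225 (k = 1*(-225) = -225)
P = -225
(P + 578) + o = (-225 + 578) + 9 = 353 + 9 = 362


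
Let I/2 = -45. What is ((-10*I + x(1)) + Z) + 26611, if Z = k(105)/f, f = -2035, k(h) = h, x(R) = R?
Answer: 11197363/407 ≈ 27512.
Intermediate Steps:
I = -90 (I = 2*(-45) = -90)
Z = -21/407 (Z = 105/(-2035) = 105*(-1/2035) = -21/407 ≈ -0.051597)
((-10*I + x(1)) + Z) + 26611 = ((-10*(-90) + 1) - 21/407) + 26611 = ((900 + 1) - 21/407) + 26611 = (901 - 21/407) + 26611 = 366686/407 + 26611 = 11197363/407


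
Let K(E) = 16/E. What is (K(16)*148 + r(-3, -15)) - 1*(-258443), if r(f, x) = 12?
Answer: 258603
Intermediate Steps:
(K(16)*148 + r(-3, -15)) - 1*(-258443) = ((16/16)*148 + 12) - 1*(-258443) = ((16*(1/16))*148 + 12) + 258443 = (1*148 + 12) + 258443 = (148 + 12) + 258443 = 160 + 258443 = 258603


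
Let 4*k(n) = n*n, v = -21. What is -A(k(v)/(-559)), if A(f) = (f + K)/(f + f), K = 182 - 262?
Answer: -179321/882 ≈ -203.31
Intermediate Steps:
K = -80
k(n) = n²/4 (k(n) = (n*n)/4 = n²/4)
A(f) = (-80 + f)/(2*f) (A(f) = (f - 80)/(f + f) = (-80 + f)/((2*f)) = (-80 + f)*(1/(2*f)) = (-80 + f)/(2*f))
-A(k(v)/(-559)) = -(-80 + ((¼)*(-21)²)/(-559))/(2*(((¼)*(-21)²)/(-559))) = -(-80 + ((¼)*441)*(-1/559))/(2*(((¼)*441)*(-1/559))) = -(-80 + (441/4)*(-1/559))/(2*((441/4)*(-1/559))) = -(-80 - 441/2236)/(2*(-441/2236)) = -(-2236)*(-179321)/(2*441*2236) = -1*179321/882 = -179321/882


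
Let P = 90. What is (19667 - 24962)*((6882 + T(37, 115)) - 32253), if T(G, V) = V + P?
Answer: 133253970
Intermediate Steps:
T(G, V) = 90 + V (T(G, V) = V + 90 = 90 + V)
(19667 - 24962)*((6882 + T(37, 115)) - 32253) = (19667 - 24962)*((6882 + (90 + 115)) - 32253) = -5295*((6882 + 205) - 32253) = -5295*(7087 - 32253) = -5295*(-25166) = 133253970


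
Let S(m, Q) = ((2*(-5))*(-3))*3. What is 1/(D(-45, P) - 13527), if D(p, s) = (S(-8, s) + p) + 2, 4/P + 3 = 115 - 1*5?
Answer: -1/13480 ≈ -7.4184e-5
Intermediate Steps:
S(m, Q) = 90 (S(m, Q) = -10*(-3)*3 = 30*3 = 90)
P = 4/107 (P = 4/(-3 + (115 - 1*5)) = 4/(-3 + (115 - 5)) = 4/(-3 + 110) = 4/107 ≈ 0.037383)
D(p, s) = 92 + p (D(p, s) = (90 + p) + 2 = 92 + p)
1/(D(-45, P) - 13527) = 1/((92 - 45) - 13527) = 1/(47 - 13527) = 1/(-13480) = -1/13480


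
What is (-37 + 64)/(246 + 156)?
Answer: 9/134 ≈ 0.067164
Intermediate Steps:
(-37 + 64)/(246 + 156) = 27/402 = 27*(1/402) = 9/134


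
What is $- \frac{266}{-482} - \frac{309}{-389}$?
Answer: $\frac{126206}{93749} \approx 1.3462$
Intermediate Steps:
$- \frac{266}{-482} - \frac{309}{-389} = \left(-266\right) \left(- \frac{1}{482}\right) - - \frac{309}{389} = \frac{133}{241} + \frac{309}{389} = \frac{126206}{93749}$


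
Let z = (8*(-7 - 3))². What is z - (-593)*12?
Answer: 13516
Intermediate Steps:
z = 6400 (z = (8*(-10))² = (-80)² = 6400)
z - (-593)*12 = 6400 - (-593)*12 = 6400 - 1*(-7116) = 6400 + 7116 = 13516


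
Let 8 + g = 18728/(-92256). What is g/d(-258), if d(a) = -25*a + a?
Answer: -94597/71406144 ≈ -0.0013248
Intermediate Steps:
d(a) = -24*a
g = -94597/11532 (g = -8 + 18728/(-92256) = -8 + 18728*(-1/92256) = -8 - 2341/11532 = -94597/11532 ≈ -8.2030)
g/d(-258) = -94597/(11532*((-24*(-258)))) = -94597/11532/6192 = -94597/11532*1/6192 = -94597/71406144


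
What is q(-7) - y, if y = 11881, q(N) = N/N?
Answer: -11880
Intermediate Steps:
q(N) = 1
q(-7) - y = 1 - 1*11881 = 1 - 11881 = -11880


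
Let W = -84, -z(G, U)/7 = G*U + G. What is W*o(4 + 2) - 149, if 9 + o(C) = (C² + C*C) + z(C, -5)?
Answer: -19553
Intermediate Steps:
z(G, U) = -7*G - 7*G*U (z(G, U) = -7*(G*U + G) = -7*(G + G*U) = -7*G - 7*G*U)
o(C) = -9 + 2*C² + 28*C (o(C) = -9 + ((C² + C*C) - 7*C*(1 - 5)) = -9 + ((C² + C²) - 7*C*(-4)) = -9 + (2*C² + 28*C) = -9 + 2*C² + 28*C)
W*o(4 + 2) - 149 = -84*(-9 + 2*(4 + 2)² + 28*(4 + 2)) - 149 = -84*(-9 + 2*6² + 28*6) - 149 = -84*(-9 + 2*36 + 168) - 149 = -84*(-9 + 72 + 168) - 149 = -84*231 - 149 = -19404 - 149 = -19553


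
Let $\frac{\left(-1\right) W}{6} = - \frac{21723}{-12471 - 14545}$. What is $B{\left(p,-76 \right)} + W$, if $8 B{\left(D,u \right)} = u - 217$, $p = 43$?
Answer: $- \frac{1119799}{27016} \approx -41.449$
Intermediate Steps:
$W = - \frac{65169}{13508}$ ($W = - 6 \left(- \frac{21723}{-12471 - 14545}\right) = - 6 \left(- \frac{21723}{-27016}\right) = - 6 \left(\left(-21723\right) \left(- \frac{1}{27016}\right)\right) = \left(-6\right) \frac{21723}{27016} = - \frac{65169}{13508} \approx -4.8245$)
$B{\left(D,u \right)} = - \frac{217}{8} + \frac{u}{8}$ ($B{\left(D,u \right)} = \frac{u - 217}{8} = \frac{-217 + u}{8} = - \frac{217}{8} + \frac{u}{8}$)
$B{\left(p,-76 \right)} + W = \left(- \frac{217}{8} + \frac{1}{8} \left(-76\right)\right) - \frac{65169}{13508} = \left(- \frac{217}{8} - \frac{19}{2}\right) - \frac{65169}{13508} = - \frac{293}{8} - \frac{65169}{13508} = - \frac{1119799}{27016}$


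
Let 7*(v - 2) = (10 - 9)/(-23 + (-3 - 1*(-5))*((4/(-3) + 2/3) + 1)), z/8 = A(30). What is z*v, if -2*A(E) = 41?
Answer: -153340/469 ≈ -326.95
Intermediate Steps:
A(E) = -41/2 (A(E) = -½*41 = -41/2)
z = -164 (z = 8*(-41/2) = -164)
v = 935/469 (v = 2 + ((10 - 9)/(-23 + (-3 - 1*(-5))*((4/(-3) + 2/3) + 1)))/7 = 2 + (1/(-23 + (-3 + 5)*((4*(-⅓) + 2*(⅓)) + 1)))/7 = 2 + (1/(-23 + 2*((-4/3 + ⅔) + 1)))/7 = 2 + (1/(-23 + 2*(-⅔ + 1)))/7 = 2 + (1/(-23 + 2*(⅓)))/7 = 2 + (1/(-23 + ⅔))/7 = 2 + (1/(-67/3))/7 = 2 + (1*(-3/67))/7 = 2 + (⅐)*(-3/67) = 2 - 3/469 = 935/469 ≈ 1.9936)
z*v = -164*935/469 = -153340/469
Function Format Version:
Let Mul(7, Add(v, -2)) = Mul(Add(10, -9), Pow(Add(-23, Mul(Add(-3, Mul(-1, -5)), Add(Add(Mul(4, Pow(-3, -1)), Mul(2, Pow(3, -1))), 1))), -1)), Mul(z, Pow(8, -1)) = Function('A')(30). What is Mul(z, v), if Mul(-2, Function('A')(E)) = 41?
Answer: Rational(-153340, 469) ≈ -326.95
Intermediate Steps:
Function('A')(E) = Rational(-41, 2) (Function('A')(E) = Mul(Rational(-1, 2), 41) = Rational(-41, 2))
z = -164 (z = Mul(8, Rational(-41, 2)) = -164)
v = Rational(935, 469) (v = Add(2, Mul(Rational(1, 7), Mul(Add(10, -9), Pow(Add(-23, Mul(Add(-3, Mul(-1, -5)), Add(Add(Mul(4, Pow(-3, -1)), Mul(2, Pow(3, -1))), 1))), -1)))) = Add(2, Mul(Rational(1, 7), Mul(1, Pow(Add(-23, Mul(Add(-3, 5), Add(Add(Mul(4, Rational(-1, 3)), Mul(2, Rational(1, 3))), 1))), -1)))) = Add(2, Mul(Rational(1, 7), Mul(1, Pow(Add(-23, Mul(2, Add(Add(Rational(-4, 3), Rational(2, 3)), 1))), -1)))) = Add(2, Mul(Rational(1, 7), Mul(1, Pow(Add(-23, Mul(2, Add(Rational(-2, 3), 1))), -1)))) = Add(2, Mul(Rational(1, 7), Mul(1, Pow(Add(-23, Mul(2, Rational(1, 3))), -1)))) = Add(2, Mul(Rational(1, 7), Mul(1, Pow(Add(-23, Rational(2, 3)), -1)))) = Add(2, Mul(Rational(1, 7), Mul(1, Pow(Rational(-67, 3), -1)))) = Add(2, Mul(Rational(1, 7), Mul(1, Rational(-3, 67)))) = Add(2, Mul(Rational(1, 7), Rational(-3, 67))) = Add(2, Rational(-3, 469)) = Rational(935, 469) ≈ 1.9936)
Mul(z, v) = Mul(-164, Rational(935, 469)) = Rational(-153340, 469)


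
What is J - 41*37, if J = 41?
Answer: -1476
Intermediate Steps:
J - 41*37 = 41 - 41*37 = 41 - 1517 = -1476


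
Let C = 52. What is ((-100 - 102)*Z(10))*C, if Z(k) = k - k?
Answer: 0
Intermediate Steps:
Z(k) = 0
((-100 - 102)*Z(10))*C = ((-100 - 102)*0)*52 = -202*0*52 = 0*52 = 0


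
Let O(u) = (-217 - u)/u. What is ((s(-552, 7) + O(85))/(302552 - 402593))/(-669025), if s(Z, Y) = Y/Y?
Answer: -31/812720578875 ≈ -3.8143e-11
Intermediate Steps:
O(u) = (-217 - u)/u
s(Z, Y) = 1
((s(-552, 7) + O(85))/(302552 - 402593))/(-669025) = ((1 + (-217 - 1*85)/85)/(302552 - 402593))/(-669025) = ((1 + (-217 - 85)/85)/(-100041))*(-1/669025) = ((1 + (1/85)*(-302))*(-1/100041))*(-1/669025) = ((1 - 302/85)*(-1/100041))*(-1/669025) = -217/85*(-1/100041)*(-1/669025) = (217/8503485)*(-1/669025) = -31/812720578875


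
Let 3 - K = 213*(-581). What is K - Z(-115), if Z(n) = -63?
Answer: 123819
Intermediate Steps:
K = 123756 (K = 3 - 213*(-581) = 3 - 1*(-123753) = 3 + 123753 = 123756)
K - Z(-115) = 123756 - 1*(-63) = 123756 + 63 = 123819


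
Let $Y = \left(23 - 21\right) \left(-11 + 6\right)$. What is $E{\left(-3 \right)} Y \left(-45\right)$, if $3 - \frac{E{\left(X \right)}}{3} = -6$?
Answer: $12150$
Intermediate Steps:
$Y = -10$ ($Y = 2 \left(-5\right) = -10$)
$E{\left(X \right)} = 27$ ($E{\left(X \right)} = 9 - -18 = 9 + 18 = 27$)
$E{\left(-3 \right)} Y \left(-45\right) = 27 \left(-10\right) \left(-45\right) = \left(-270\right) \left(-45\right) = 12150$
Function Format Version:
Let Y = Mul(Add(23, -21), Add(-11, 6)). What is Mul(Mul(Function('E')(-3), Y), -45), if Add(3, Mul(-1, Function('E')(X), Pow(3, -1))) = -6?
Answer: 12150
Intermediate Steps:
Y = -10 (Y = Mul(2, -5) = -10)
Function('E')(X) = 27 (Function('E')(X) = Add(9, Mul(-3, -6)) = Add(9, 18) = 27)
Mul(Mul(Function('E')(-3), Y), -45) = Mul(Mul(27, -10), -45) = Mul(-270, -45) = 12150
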